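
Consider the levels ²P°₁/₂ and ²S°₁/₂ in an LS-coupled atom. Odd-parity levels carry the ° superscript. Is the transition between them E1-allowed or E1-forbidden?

forbidden

Parity must change: odd → odd — violated.
ΔS = 0: S: 1/2 → 1/2 — satisfied.
ΔL = 0, ±1 (not L=0↔0): L: 1 → 0, ΔL = -1 — satisfied.
ΔJ = 0, ±1 (not J=0↔0): J: 1/2 → 1/2, ΔJ = +0 — satisfied.
Rule(s) violated: parity.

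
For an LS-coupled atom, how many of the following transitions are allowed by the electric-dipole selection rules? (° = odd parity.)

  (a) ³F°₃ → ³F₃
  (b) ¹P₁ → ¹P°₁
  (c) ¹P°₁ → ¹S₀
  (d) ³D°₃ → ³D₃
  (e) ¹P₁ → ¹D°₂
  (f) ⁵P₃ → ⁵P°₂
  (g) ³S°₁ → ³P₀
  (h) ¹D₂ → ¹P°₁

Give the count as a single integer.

8

(a) allowed
(b) allowed
(c) allowed
(d) allowed
(e) allowed
(f) allowed
(g) allowed
(h) allowed
Total allowed: 8 of 8.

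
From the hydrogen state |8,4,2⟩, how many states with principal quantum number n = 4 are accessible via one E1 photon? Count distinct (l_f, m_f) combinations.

3

E1 requires Δl = ±1, so l_f ∈ {3, 5}; with 0 ≤ l_f ≤ n_f−1 = 3, the allowed l_f values are {3}.
For l_f = 3: m_f ∈ {m_i−1, m_i, m_i+1} ∩ [−3, 3] = {1, 2, 3} → 3 states.
Total: 3.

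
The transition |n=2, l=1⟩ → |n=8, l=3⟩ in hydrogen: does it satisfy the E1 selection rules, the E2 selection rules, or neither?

E2

Δl = 3 − 1 = +2; l_i + l_f = 4.
E1 (Δl = ±1): not satisfied.
E2 (Δl = 0,±2, l_i+l_f ≥ 2): satisfied.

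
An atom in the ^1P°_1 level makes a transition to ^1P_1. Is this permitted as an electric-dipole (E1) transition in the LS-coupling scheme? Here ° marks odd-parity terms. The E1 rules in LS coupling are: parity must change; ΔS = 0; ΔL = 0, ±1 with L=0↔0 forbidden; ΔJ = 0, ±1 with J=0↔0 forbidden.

Initial level: S=0, L=1, J=1, parity odd. Final level: S=0, L=1, J=1, parity even.
Parity must change: odd → even — satisfied.
ΔS = 0: S: 0 → 0 — satisfied.
ΔL = 0, ±1 (not L=0↔0): L: 1 → 1, ΔL = +0 — satisfied.
ΔJ = 0, ±1 (not J=0↔0): J: 1 → 1, ΔJ = +0 — satisfied.
All four E1 rules are satisfied.

allowed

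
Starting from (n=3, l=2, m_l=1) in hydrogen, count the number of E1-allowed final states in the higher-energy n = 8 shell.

E1 requires Δl = ±1, so l_f ∈ {1, 3}; with 0 ≤ l_f ≤ n_f−1 = 7, the allowed l_f values are {1, 3}.
For l_f = 1: m_f ∈ {m_i−1, m_i, m_i+1} ∩ [−1, 1] = {0, 1} → 2 states.
For l_f = 3: m_f ∈ {m_i−1, m_i, m_i+1} ∩ [−3, 3] = {0, 1, 2} → 3 states.
Total: 5.

5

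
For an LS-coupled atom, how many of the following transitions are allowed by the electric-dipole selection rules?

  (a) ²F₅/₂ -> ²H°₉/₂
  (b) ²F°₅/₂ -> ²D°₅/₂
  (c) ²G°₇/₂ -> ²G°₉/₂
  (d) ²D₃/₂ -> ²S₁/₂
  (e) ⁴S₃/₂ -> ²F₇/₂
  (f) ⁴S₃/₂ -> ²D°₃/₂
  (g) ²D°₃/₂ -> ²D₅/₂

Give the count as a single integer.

(a) forbidden (ΔL, ΔJ fail)
(b) forbidden (parity fails)
(c) forbidden (parity fails)
(d) forbidden (parity, ΔL fail)
(e) forbidden (parity, ΔS, ΔL, ΔJ fail)
(f) forbidden (ΔS, ΔL fail)
(g) allowed
Total allowed: 1 of 7.

1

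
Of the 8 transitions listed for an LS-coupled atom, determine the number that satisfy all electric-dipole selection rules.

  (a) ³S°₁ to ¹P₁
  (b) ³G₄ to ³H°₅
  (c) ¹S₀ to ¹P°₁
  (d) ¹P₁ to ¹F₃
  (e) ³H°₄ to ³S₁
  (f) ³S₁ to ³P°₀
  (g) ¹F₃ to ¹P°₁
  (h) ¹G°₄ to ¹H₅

4

(a) forbidden (ΔS fails)
(b) allowed
(c) allowed
(d) forbidden (parity, ΔL, ΔJ fail)
(e) forbidden (ΔL, ΔJ fail)
(f) allowed
(g) forbidden (ΔL, ΔJ fail)
(h) allowed
Total allowed: 4 of 8.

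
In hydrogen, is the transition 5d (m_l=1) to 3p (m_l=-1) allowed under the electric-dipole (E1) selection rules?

forbidden

l: 2 → 1 (Δl = -1). Δl = ±1 satisfied.
Δm_l = -1 − (1) = -2. E1 requires Δm_l = 0, ±1: violated.
The transition is electric-dipole forbidden.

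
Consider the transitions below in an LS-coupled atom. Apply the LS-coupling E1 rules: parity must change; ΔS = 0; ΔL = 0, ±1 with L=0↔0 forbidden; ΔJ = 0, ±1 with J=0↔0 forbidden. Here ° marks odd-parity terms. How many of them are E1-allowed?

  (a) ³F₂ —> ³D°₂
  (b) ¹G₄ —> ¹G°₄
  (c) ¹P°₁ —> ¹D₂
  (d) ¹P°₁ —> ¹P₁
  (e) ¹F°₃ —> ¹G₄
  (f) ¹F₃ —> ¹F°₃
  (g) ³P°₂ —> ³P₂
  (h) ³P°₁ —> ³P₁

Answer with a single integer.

(a) allowed
(b) allowed
(c) allowed
(d) allowed
(e) allowed
(f) allowed
(g) allowed
(h) allowed
Total allowed: 8 of 8.

8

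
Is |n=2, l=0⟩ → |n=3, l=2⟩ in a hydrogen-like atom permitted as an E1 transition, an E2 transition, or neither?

Δl = 2 − 0 = +2; l_i + l_f = 2.
E1 (Δl = ±1): not satisfied.
E2 (Δl = 0,±2, l_i+l_f ≥ 2): satisfied.

E2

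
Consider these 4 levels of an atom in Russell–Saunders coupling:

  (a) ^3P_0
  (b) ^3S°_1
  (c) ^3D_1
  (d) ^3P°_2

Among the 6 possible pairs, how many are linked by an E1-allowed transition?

2

(a)–(b): allowed.
(a)–(c): forbidden (parity).
(a)–(d): forbidden (ΔJ).
(b)–(c): forbidden (ΔL).
(b)–(d): forbidden (parity).
(c)–(d): allowed.
Allowed pairs: 2 of 6.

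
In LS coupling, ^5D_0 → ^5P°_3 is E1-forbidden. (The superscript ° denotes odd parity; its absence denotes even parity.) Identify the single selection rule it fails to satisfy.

Reading off the term symbols: S 2→2, L 2→1, J 0→3, parity even→odd.
Parity must change: even → odd — ok.
ΔS = 0: S: 2 → 2 — ok.
ΔL = 0, ±1 (not L=0↔0): L: 2 → 1, ΔL = -1 — ok.
ΔJ = 0, ±1 (not J=0↔0): J: 0 → 3, ΔJ = +3 — fails.

the ΔJ = 0, ±1 rule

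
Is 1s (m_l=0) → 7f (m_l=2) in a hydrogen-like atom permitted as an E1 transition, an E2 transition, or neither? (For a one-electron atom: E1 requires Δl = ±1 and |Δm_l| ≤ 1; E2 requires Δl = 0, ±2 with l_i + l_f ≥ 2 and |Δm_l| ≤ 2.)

neither

Δl = 3 − 0 = +3; l_i + l_f = 3.
Δm_l = +2.
E1 (Δl = ±1, |Δm_l| ≤ 1): not satisfied.
E2 (Δl = 0,±2, l_i+l_f ≥ 2, |Δm_l| ≤ 2): not satisfied.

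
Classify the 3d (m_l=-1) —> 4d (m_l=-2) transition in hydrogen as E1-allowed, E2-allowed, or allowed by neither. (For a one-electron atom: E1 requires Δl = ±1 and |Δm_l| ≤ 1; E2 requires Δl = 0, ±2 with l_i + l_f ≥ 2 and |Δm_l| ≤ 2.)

Δl = 2 − 2 = +0; l_i + l_f = 4.
Δm_l = -1.
E1 (Δl = ±1, |Δm_l| ≤ 1): not satisfied.
E2 (Δl = 0,±2, l_i+l_f ≥ 2, |Δm_l| ≤ 2): satisfied.

E2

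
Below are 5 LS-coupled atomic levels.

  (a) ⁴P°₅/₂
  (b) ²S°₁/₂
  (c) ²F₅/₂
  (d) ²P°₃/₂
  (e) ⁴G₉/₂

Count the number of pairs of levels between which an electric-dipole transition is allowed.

(a)–(b): forbidden (parity, ΔS, ΔJ).
(a)–(c): forbidden (ΔS, ΔL).
(a)–(d): forbidden (parity, ΔS).
(a)–(e): forbidden (ΔL, ΔJ).
(b)–(c): forbidden (ΔL, ΔJ).
(b)–(d): forbidden (parity).
(b)–(e): forbidden (ΔS, ΔL, ΔJ).
(c)–(d): forbidden (ΔL).
(c)–(e): forbidden (parity, ΔS, ΔJ).
(d)–(e): forbidden (ΔS, ΔL, ΔJ).
Allowed pairs: 0 of 10.

0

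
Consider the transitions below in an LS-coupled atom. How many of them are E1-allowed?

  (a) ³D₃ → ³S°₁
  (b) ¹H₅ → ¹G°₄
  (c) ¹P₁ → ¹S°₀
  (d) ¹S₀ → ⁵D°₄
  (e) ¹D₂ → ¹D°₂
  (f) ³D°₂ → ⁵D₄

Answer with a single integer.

(a) forbidden (ΔL, ΔJ fail)
(b) allowed
(c) allowed
(d) forbidden (ΔS, ΔL, ΔJ fail)
(e) allowed
(f) forbidden (ΔS, ΔJ fail)
Total allowed: 3 of 6.

3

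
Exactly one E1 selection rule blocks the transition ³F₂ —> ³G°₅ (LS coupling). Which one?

Parity must change: even → odd — passes.
ΔS = 0: S: 1 → 1 — passes.
ΔL = 0, ±1 (not L=0↔0): L: 3 → 4, ΔL = +1 — passes.
ΔJ = 0, ±1 (not J=0↔0): J: 2 → 5, ΔJ = +3 — fails.

the ΔJ = 0, ±1 rule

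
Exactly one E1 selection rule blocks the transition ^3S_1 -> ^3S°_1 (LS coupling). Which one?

ΔL = 0, ±1 (not L=0↔0): L: 0 → 0, ΔL = +0 — ✗.
Parity must change: even → odd — ✓.
ΔJ = 0, ±1 (not J=0↔0): J: 1 → 1, ΔJ = +0 — ✓.
ΔS = 0: S: 1 → 1 — ✓.

the L=0 ↔ L=0 exclusion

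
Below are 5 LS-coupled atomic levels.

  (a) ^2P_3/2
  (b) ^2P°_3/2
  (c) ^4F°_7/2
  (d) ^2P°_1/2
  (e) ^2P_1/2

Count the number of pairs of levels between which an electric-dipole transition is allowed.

(a)–(b): allowed.
(a)–(c): forbidden (ΔS, ΔL, ΔJ).
(a)–(d): allowed.
(a)–(e): forbidden (parity).
(b)–(c): forbidden (parity, ΔS, ΔL, ΔJ).
(b)–(d): forbidden (parity).
(b)–(e): allowed.
(c)–(d): forbidden (parity, ΔS, ΔL, ΔJ).
(c)–(e): forbidden (ΔS, ΔL, ΔJ).
(d)–(e): allowed.
Allowed pairs: 4 of 10.

4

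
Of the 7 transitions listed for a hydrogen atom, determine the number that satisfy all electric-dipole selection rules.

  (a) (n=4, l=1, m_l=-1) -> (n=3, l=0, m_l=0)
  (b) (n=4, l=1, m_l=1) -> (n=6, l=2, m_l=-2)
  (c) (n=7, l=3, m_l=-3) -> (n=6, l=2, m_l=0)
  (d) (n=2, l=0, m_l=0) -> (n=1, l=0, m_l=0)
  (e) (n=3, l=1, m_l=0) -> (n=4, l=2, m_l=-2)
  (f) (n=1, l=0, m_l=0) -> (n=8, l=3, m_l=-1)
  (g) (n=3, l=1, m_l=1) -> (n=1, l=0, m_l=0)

2

(a) allowed
(b) forbidden — Δm_l = -3 (E1 requires Δm_l = 0, ±1)
(c) forbidden — Δm_l = +3 (E1 requires Δm_l = 0, ±1)
(d) forbidden — Δl = +0 (E1 requires Δl = ±1)
(e) forbidden — Δm_l = -2 (E1 requires Δm_l = 0, ±1)
(f) forbidden — Δl = +3 (E1 requires Δl = ±1)
(g) allowed
Total allowed: 2 of 7.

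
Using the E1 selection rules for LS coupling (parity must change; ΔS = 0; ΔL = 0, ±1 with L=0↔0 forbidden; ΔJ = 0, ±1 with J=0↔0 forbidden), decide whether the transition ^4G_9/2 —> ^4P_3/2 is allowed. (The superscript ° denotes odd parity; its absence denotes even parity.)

Reading off the term symbols: S 3/2→3/2, L 4→1, J 9/2→3/2, parity even→even.
ΔS = 0: S: 3/2 → 3/2 — satisfied.
ΔL = 0, ±1 (not L=0↔0): L: 4 → 1, ΔL = -3 — violated.
Parity must change: even → even — violated.
ΔJ = 0, ±1 (not J=0↔0): J: 9/2 → 3/2, ΔJ = -3 — violated.
Rule(s) violated: parity, ΔL, ΔJ.

forbidden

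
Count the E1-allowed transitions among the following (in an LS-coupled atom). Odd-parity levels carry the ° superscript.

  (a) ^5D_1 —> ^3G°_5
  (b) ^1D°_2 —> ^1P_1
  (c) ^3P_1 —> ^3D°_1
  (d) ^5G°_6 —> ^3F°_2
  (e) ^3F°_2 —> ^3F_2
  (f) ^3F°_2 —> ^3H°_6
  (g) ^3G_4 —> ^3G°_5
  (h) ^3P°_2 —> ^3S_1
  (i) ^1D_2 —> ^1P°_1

(a) forbidden (ΔS, ΔL, ΔJ fail)
(b) allowed
(c) allowed
(d) forbidden (parity, ΔS, ΔJ fail)
(e) allowed
(f) forbidden (parity, ΔL, ΔJ fail)
(g) allowed
(h) allowed
(i) allowed
Total allowed: 6 of 9.

6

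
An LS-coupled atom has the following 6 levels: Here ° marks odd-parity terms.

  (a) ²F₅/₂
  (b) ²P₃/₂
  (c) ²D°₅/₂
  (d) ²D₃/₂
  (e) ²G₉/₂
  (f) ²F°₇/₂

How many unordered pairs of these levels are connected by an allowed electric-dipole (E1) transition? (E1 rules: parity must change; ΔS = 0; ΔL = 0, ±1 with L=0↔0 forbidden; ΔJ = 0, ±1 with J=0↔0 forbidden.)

5

(a)–(b): forbidden (parity, ΔL).
(a)–(c): allowed.
(a)–(d): forbidden (parity).
(a)–(e): forbidden (parity, ΔJ).
(a)–(f): allowed.
(b)–(c): allowed.
(b)–(d): forbidden (parity).
(b)–(e): forbidden (parity, ΔL, ΔJ).
(b)–(f): forbidden (ΔL, ΔJ).
(c)–(d): allowed.
(c)–(e): forbidden (ΔL, ΔJ).
(c)–(f): forbidden (parity).
(d)–(e): forbidden (parity, ΔL, ΔJ).
(d)–(f): forbidden (ΔJ).
(e)–(f): allowed.
Allowed pairs: 5 of 15.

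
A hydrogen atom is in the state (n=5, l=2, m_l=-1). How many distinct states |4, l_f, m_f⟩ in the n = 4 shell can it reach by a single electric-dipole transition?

E1 requires Δl = ±1, so l_f ∈ {1, 3}; with 0 ≤ l_f ≤ n_f−1 = 3, the allowed l_f values are {1, 3}.
For l_f = 1: m_f ∈ {m_i−1, m_i, m_i+1} ∩ [−1, 1] = {-1, 0} → 2 states.
For l_f = 3: m_f ∈ {m_i−1, m_i, m_i+1} ∩ [−3, 3] = {-2, -1, 0} → 3 states.
Total: 5.

5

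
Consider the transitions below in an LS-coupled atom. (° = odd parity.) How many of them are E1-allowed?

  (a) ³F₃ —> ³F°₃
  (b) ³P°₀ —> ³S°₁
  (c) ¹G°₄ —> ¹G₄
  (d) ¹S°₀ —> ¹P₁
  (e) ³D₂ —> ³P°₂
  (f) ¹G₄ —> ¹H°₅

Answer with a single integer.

(a) allowed
(b) forbidden (parity fails)
(c) allowed
(d) allowed
(e) allowed
(f) allowed
Total allowed: 5 of 6.

5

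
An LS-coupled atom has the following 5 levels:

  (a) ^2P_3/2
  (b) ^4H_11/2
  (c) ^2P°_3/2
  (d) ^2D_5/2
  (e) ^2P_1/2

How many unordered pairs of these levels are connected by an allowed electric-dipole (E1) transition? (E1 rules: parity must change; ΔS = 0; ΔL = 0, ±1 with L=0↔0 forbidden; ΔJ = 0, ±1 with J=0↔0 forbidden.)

3

(a)–(b): forbidden (parity, ΔS, ΔL, ΔJ).
(a)–(c): allowed.
(a)–(d): forbidden (parity).
(a)–(e): forbidden (parity).
(b)–(c): forbidden (ΔS, ΔL, ΔJ).
(b)–(d): forbidden (parity, ΔS, ΔL, ΔJ).
(b)–(e): forbidden (parity, ΔS, ΔL, ΔJ).
(c)–(d): allowed.
(c)–(e): allowed.
(d)–(e): forbidden (parity, ΔJ).
Allowed pairs: 3 of 10.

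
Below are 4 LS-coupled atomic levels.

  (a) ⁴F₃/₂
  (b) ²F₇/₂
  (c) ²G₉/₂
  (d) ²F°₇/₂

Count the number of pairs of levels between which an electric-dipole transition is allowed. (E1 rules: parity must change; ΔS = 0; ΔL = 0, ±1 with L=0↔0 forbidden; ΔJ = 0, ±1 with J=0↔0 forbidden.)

2

(a)–(b): forbidden (parity, ΔS, ΔJ).
(a)–(c): forbidden (parity, ΔS, ΔJ).
(a)–(d): forbidden (ΔS, ΔJ).
(b)–(c): forbidden (parity).
(b)–(d): allowed.
(c)–(d): allowed.
Allowed pairs: 2 of 6.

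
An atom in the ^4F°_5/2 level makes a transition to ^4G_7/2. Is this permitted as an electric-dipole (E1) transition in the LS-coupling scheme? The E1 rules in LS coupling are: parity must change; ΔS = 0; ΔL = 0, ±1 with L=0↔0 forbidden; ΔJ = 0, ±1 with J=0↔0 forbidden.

Reading off the term symbols: S 3/2→3/2, L 3→4, J 5/2→7/2, parity odd→even.
Parity must change: odd → even — ok.
ΔS = 0: S: 3/2 → 3/2 — ok.
ΔL = 0, ±1 (not L=0↔0): L: 3 → 4, ΔL = +1 — ok.
ΔJ = 0, ±1 (not J=0↔0): J: 5/2 → 7/2, ΔJ = +1 — ok.
All four E1 rules are satisfied.

allowed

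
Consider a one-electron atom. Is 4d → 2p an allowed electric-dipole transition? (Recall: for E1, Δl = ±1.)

allowed

Initial l = 2, final l = 1, so Δl = -1. E1 requires Δl = ±1: satisfied.
All E1 selection rules are satisfied.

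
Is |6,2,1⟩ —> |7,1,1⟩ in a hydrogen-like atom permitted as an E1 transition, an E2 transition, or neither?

E1

Δl = 1 − 2 = -1; l_i + l_f = 3.
Δm_l = +0.
E1 (Δl = ±1, |Δm_l| ≤ 1): satisfied.
E2 (Δl = 0,±2, l_i+l_f ≥ 2, |Δm_l| ≤ 2): not satisfied.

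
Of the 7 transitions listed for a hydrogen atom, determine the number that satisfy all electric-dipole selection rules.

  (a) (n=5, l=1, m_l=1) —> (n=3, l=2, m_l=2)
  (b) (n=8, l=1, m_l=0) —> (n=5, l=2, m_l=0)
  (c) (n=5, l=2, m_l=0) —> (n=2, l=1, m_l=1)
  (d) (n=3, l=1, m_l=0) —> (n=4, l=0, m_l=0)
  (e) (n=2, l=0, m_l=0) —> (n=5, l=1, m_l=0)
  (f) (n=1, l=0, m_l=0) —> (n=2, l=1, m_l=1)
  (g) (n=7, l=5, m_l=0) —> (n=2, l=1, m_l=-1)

6

(a) allowed
(b) allowed
(c) allowed
(d) allowed
(e) allowed
(f) allowed
(g) forbidden — Δl = -4 (E1 requires Δl = ±1)
Total allowed: 6 of 7.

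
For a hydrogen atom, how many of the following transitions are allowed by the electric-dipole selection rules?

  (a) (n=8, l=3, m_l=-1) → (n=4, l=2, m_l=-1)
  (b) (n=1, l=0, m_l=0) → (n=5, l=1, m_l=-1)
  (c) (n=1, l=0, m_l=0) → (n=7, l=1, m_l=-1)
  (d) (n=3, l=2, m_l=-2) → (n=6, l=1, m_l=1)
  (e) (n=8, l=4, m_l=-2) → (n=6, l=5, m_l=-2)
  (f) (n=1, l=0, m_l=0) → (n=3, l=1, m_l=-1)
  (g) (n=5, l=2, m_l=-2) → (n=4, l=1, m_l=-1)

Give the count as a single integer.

6

(a) allowed
(b) allowed
(c) allowed
(d) forbidden — Δm_l = +3 (E1 requires Δm_l = 0, ±1)
(e) allowed
(f) allowed
(g) allowed
Total allowed: 6 of 7.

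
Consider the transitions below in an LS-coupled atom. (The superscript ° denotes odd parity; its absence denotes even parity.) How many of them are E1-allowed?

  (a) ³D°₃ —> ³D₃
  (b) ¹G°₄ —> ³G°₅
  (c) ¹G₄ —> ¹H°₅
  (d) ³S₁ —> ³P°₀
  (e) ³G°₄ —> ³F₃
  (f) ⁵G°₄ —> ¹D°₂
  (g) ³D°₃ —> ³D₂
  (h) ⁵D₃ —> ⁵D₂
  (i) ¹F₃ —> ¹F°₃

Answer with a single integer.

(a) allowed
(b) forbidden (parity, ΔS fail)
(c) allowed
(d) allowed
(e) allowed
(f) forbidden (parity, ΔS, ΔL, ΔJ fail)
(g) allowed
(h) forbidden (parity fails)
(i) allowed
Total allowed: 6 of 9.

6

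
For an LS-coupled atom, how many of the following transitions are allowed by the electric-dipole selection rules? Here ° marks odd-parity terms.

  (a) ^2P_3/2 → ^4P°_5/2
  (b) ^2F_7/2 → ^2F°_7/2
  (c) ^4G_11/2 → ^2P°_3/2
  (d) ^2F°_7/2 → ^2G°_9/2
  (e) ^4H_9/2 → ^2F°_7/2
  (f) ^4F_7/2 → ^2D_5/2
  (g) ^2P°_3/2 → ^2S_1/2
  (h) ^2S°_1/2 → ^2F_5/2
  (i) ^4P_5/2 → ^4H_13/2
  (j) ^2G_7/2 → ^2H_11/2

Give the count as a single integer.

2

(a) forbidden (ΔS fails)
(b) allowed
(c) forbidden (ΔS, ΔL, ΔJ fail)
(d) forbidden (parity fails)
(e) forbidden (ΔS, ΔL fail)
(f) forbidden (parity, ΔS fail)
(g) allowed
(h) forbidden (ΔL, ΔJ fail)
(i) forbidden (parity, ΔL, ΔJ fail)
(j) forbidden (parity, ΔJ fail)
Total allowed: 2 of 10.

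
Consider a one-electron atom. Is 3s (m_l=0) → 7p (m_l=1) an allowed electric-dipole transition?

Initial l = 0, final l = 1, so Δl = +1. E1 requires Δl = ±1: satisfied.
Δm_l = 1 − (0) = +1. E1 requires Δm_l = 0, ±1: satisfied.
All E1 selection rules are satisfied.

allowed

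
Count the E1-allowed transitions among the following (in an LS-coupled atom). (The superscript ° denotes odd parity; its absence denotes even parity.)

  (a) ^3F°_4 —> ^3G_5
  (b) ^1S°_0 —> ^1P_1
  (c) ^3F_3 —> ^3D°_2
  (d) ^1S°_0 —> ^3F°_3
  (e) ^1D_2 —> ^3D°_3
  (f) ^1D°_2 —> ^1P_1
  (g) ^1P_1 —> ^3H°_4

4

(a) allowed
(b) allowed
(c) allowed
(d) forbidden (parity, ΔS, ΔL, ΔJ fail)
(e) forbidden (ΔS fails)
(f) allowed
(g) forbidden (ΔS, ΔL, ΔJ fail)
Total allowed: 4 of 7.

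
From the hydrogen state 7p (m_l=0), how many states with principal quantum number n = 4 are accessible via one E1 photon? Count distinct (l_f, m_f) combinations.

E1 requires Δl = ±1, so l_f ∈ {0, 2}; with 0 ≤ l_f ≤ n_f−1 = 3, the allowed l_f values are {0, 2}.
For l_f = 0: m_f ∈ {m_i−1, m_i, m_i+1} ∩ [−0, 0] = {0} → 1 state.
For l_f = 2: m_f ∈ {m_i−1, m_i, m_i+1} ∩ [−2, 2] = {-1, 0, 1} → 3 states.
Total: 4.

4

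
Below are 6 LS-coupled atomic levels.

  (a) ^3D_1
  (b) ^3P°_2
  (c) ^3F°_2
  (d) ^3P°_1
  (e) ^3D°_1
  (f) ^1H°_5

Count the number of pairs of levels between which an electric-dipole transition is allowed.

(a)–(b): allowed.
(a)–(c): allowed.
(a)–(d): allowed.
(a)–(e): allowed.
(a)–(f): forbidden (ΔS, ΔL, ΔJ).
(b)–(c): forbidden (parity, ΔL).
(b)–(d): forbidden (parity).
(b)–(e): forbidden (parity).
(b)–(f): forbidden (parity, ΔS, ΔL, ΔJ).
(c)–(d): forbidden (parity, ΔL).
(c)–(e): forbidden (parity).
(c)–(f): forbidden (parity, ΔS, ΔL, ΔJ).
(d)–(e): forbidden (parity).
(d)–(f): forbidden (parity, ΔS, ΔL, ΔJ).
(e)–(f): forbidden (parity, ΔS, ΔL, ΔJ).
Allowed pairs: 4 of 15.

4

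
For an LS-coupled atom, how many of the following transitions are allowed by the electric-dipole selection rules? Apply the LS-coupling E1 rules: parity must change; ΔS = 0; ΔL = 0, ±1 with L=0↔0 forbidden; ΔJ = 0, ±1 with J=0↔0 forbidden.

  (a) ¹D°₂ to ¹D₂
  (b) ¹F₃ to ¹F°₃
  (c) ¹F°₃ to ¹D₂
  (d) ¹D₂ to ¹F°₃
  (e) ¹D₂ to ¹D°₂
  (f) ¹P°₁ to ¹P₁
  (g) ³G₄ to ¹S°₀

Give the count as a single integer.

(a) allowed
(b) allowed
(c) allowed
(d) allowed
(e) allowed
(f) allowed
(g) forbidden (ΔS, ΔL, ΔJ fail)
Total allowed: 6 of 7.

6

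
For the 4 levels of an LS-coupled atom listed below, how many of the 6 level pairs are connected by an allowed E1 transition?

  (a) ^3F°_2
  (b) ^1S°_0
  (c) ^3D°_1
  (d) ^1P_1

1

(a)–(b): forbidden (parity, ΔS, ΔL, ΔJ).
(a)–(c): forbidden (parity).
(a)–(d): forbidden (ΔS, ΔL).
(b)–(c): forbidden (parity, ΔS, ΔL).
(b)–(d): allowed.
(c)–(d): forbidden (ΔS).
Allowed pairs: 1 of 6.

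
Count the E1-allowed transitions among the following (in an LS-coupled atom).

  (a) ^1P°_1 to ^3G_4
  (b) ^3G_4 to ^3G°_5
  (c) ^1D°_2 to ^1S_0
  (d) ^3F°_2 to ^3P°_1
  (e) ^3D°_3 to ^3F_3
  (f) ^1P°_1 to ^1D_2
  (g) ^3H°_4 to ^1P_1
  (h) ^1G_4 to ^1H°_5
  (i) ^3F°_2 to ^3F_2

5

(a) forbidden (ΔS, ΔL, ΔJ fail)
(b) allowed
(c) forbidden (ΔL, ΔJ fail)
(d) forbidden (parity, ΔL fail)
(e) allowed
(f) allowed
(g) forbidden (ΔS, ΔL, ΔJ fail)
(h) allowed
(i) allowed
Total allowed: 5 of 9.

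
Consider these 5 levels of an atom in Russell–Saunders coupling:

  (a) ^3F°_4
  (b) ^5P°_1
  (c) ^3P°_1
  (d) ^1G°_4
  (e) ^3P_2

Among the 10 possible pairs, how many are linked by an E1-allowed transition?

(a)–(b): forbidden (parity, ΔS, ΔL, ΔJ).
(a)–(c): forbidden (parity, ΔL, ΔJ).
(a)–(d): forbidden (parity, ΔS).
(a)–(e): forbidden (ΔL, ΔJ).
(b)–(c): forbidden (parity, ΔS).
(b)–(d): forbidden (parity, ΔS, ΔL, ΔJ).
(b)–(e): forbidden (ΔS).
(c)–(d): forbidden (parity, ΔS, ΔL, ΔJ).
(c)–(e): allowed.
(d)–(e): forbidden (ΔS, ΔL, ΔJ).
Allowed pairs: 1 of 10.

1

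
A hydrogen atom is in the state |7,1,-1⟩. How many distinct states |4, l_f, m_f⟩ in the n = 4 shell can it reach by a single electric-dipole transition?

4

E1 requires Δl = ±1, so l_f ∈ {0, 2}; with 0 ≤ l_f ≤ n_f−1 = 3, the allowed l_f values are {0, 2}.
For l_f = 0: m_f ∈ {m_i−1, m_i, m_i+1} ∩ [−0, 0] = {0} → 1 state.
For l_f = 2: m_f ∈ {m_i−1, m_i, m_i+1} ∩ [−2, 2] = {-2, -1, 0} → 3 states.
Total: 4.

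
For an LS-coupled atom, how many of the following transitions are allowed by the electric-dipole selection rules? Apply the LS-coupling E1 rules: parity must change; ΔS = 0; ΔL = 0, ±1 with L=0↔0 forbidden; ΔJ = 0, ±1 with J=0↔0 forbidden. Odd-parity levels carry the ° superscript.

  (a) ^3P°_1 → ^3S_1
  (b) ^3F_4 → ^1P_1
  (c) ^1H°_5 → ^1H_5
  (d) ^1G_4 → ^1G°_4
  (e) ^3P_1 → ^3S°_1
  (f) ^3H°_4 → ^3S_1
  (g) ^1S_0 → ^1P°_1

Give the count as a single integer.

(a) allowed
(b) forbidden (parity, ΔS, ΔL, ΔJ fail)
(c) allowed
(d) allowed
(e) allowed
(f) forbidden (ΔL, ΔJ fail)
(g) allowed
Total allowed: 5 of 7.

5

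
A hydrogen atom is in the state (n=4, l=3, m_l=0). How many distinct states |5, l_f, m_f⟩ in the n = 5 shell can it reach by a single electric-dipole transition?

6

E1 requires Δl = ±1, so l_f ∈ {2, 4}; with 0 ≤ l_f ≤ n_f−1 = 4, the allowed l_f values are {2, 4}.
For l_f = 2: m_f ∈ {m_i−1, m_i, m_i+1} ∩ [−2, 2] = {-1, 0, 1} → 3 states.
For l_f = 4: m_f ∈ {m_i−1, m_i, m_i+1} ∩ [−4, 4] = {-1, 0, 1} → 3 states.
Total: 6.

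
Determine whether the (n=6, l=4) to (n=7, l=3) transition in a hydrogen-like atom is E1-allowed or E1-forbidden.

allowed

Δl = 3 − 4 = -1; the E1 rule Δl = ±1 is satisfied.
All E1 selection rules are satisfied.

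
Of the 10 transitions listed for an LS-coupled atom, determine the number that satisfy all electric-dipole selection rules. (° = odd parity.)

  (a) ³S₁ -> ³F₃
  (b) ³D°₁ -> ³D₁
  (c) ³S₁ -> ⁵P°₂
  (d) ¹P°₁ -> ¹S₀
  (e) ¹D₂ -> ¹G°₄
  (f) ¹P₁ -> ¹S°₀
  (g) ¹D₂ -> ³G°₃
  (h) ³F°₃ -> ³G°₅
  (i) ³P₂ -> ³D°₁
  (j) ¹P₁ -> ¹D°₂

5

(a) forbidden (parity, ΔL, ΔJ fail)
(b) allowed
(c) forbidden (ΔS fails)
(d) allowed
(e) forbidden (ΔL, ΔJ fail)
(f) allowed
(g) forbidden (ΔS, ΔL fail)
(h) forbidden (parity, ΔJ fail)
(i) allowed
(j) allowed
Total allowed: 5 of 10.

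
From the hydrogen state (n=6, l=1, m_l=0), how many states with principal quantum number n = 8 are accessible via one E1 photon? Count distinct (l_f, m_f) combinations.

E1 requires Δl = ±1, so l_f ∈ {0, 2}; with 0 ≤ l_f ≤ n_f−1 = 7, the allowed l_f values are {0, 2}.
For l_f = 0: m_f ∈ {m_i−1, m_i, m_i+1} ∩ [−0, 0] = {0} → 1 state.
For l_f = 2: m_f ∈ {m_i−1, m_i, m_i+1} ∩ [−2, 2] = {-1, 0, 1} → 3 states.
Total: 4.

4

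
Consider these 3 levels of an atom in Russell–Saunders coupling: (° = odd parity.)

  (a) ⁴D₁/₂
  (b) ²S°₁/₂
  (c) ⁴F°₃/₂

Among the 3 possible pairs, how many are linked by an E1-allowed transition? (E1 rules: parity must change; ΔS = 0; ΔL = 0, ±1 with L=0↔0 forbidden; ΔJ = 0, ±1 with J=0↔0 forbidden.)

1

(a)–(b): forbidden (ΔS, ΔL).
(a)–(c): allowed.
(b)–(c): forbidden (parity, ΔS, ΔL).
Allowed pairs: 1 of 3.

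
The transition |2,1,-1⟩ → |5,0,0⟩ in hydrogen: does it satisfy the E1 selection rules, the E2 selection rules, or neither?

E1

Δl = 0 − 1 = -1; l_i + l_f = 1.
Δm_l = +1.
E1 (Δl = ±1, |Δm_l| ≤ 1): satisfied.
E2 (Δl = 0,±2, l_i+l_f ≥ 2, |Δm_l| ≤ 2): not satisfied.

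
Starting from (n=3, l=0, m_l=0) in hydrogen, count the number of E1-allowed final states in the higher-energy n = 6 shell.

E1 requires Δl = ±1, so l_f ∈ {-1, 1}; with 0 ≤ l_f ≤ n_f−1 = 5, the allowed l_f values are {1}.
For l_f = 1: m_f ∈ {m_i−1, m_i, m_i+1} ∩ [−1, 1] = {-1, 0, 1} → 3 states.
Total: 3.

3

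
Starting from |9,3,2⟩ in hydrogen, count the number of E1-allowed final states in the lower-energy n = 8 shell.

5

E1 requires Δl = ±1, so l_f ∈ {2, 4}; with 0 ≤ l_f ≤ n_f−1 = 7, the allowed l_f values are {2, 4}.
For l_f = 2: m_f ∈ {m_i−1, m_i, m_i+1} ∩ [−2, 2] = {1, 2} → 2 states.
For l_f = 4: m_f ∈ {m_i−1, m_i, m_i+1} ∩ [−4, 4] = {1, 2, 3} → 3 states.
Total: 5.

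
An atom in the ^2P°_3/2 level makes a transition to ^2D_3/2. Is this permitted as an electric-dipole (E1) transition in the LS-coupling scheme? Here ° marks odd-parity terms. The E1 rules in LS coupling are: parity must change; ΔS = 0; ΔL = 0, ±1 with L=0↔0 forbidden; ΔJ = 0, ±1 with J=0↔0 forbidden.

Reading off the term symbols: S 1/2→1/2, L 1→2, J 3/2→3/2, parity odd→even.
Parity must change: odd → even — ✓.
ΔS = 0: S: 1/2 → 1/2 — ✓.
ΔJ = 0, ±1 (not J=0↔0): J: 3/2 → 3/2, ΔJ = +0 — ✓.
ΔL = 0, ±1 (not L=0↔0): L: 1 → 2, ΔL = +1 — ✓.
All four E1 rules are satisfied.

allowed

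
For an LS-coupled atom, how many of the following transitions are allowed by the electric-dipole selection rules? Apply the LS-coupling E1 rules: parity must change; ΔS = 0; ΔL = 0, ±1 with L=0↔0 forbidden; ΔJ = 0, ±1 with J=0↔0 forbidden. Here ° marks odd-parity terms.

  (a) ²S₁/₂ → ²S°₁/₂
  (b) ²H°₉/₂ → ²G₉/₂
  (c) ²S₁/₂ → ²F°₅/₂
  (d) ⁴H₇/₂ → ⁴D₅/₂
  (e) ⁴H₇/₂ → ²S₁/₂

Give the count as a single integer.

(a) forbidden (ΔL fails)
(b) allowed
(c) forbidden (ΔL, ΔJ fail)
(d) forbidden (parity, ΔL fail)
(e) forbidden (parity, ΔS, ΔL, ΔJ fail)
Total allowed: 1 of 5.

1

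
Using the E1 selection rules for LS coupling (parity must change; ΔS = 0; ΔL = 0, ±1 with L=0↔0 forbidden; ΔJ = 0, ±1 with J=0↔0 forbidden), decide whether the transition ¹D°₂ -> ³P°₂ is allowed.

forbidden

Parity must change: odd → odd — fails.
ΔS = 0: S: 0 → 1 — fails.
ΔL = 0, ±1 (not L=0↔0): L: 2 → 1, ΔL = -1 — passes.
ΔJ = 0, ±1 (not J=0↔0): J: 2 → 2, ΔJ = +0 — passes.
Rule(s) violated: parity, ΔS.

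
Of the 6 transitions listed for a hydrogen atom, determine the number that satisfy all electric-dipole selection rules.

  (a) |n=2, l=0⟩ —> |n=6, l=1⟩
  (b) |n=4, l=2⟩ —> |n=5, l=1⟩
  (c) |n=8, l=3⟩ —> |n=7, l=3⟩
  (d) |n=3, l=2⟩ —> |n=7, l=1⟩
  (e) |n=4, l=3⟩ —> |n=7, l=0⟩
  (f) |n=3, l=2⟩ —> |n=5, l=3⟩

(a) allowed
(b) allowed
(c) forbidden — Δl = +0 (E1 requires Δl = ±1)
(d) allowed
(e) forbidden — Δl = -3 (E1 requires Δl = ±1)
(f) allowed
Total allowed: 4 of 6.

4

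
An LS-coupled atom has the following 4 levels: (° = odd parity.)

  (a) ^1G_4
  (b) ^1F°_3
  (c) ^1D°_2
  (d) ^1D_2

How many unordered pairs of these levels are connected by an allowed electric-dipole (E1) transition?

3

(a)–(b): allowed.
(a)–(c): forbidden (ΔL, ΔJ).
(a)–(d): forbidden (parity, ΔL, ΔJ).
(b)–(c): forbidden (parity).
(b)–(d): allowed.
(c)–(d): allowed.
Allowed pairs: 3 of 6.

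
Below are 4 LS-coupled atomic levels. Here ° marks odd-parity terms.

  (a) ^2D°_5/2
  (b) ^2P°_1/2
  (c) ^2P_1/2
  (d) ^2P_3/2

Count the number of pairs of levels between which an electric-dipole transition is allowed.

(a)–(b): forbidden (parity, ΔJ).
(a)–(c): forbidden (ΔJ).
(a)–(d): allowed.
(b)–(c): allowed.
(b)–(d): allowed.
(c)–(d): forbidden (parity).
Allowed pairs: 3 of 6.

3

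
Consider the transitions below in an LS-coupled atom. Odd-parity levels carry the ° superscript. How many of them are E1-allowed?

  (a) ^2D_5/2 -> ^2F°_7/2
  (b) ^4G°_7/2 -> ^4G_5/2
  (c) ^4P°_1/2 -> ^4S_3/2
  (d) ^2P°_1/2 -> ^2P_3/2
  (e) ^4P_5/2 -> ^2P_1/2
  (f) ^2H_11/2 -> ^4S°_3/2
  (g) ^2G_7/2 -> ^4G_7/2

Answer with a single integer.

(a) allowed
(b) allowed
(c) allowed
(d) allowed
(e) forbidden (parity, ΔS, ΔJ fail)
(f) forbidden (ΔS, ΔL, ΔJ fail)
(g) forbidden (parity, ΔS fail)
Total allowed: 4 of 7.

4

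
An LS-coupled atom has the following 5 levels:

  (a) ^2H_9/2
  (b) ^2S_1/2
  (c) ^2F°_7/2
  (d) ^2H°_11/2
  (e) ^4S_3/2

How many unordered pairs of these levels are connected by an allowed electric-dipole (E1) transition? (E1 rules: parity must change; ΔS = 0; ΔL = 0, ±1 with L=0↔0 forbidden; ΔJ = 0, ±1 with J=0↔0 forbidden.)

(a)–(b): forbidden (parity, ΔL, ΔJ).
(a)–(c): forbidden (ΔL).
(a)–(d): allowed.
(a)–(e): forbidden (parity, ΔS, ΔL, ΔJ).
(b)–(c): forbidden (ΔL, ΔJ).
(b)–(d): forbidden (ΔL, ΔJ).
(b)–(e): forbidden (parity, ΔS, ΔL).
(c)–(d): forbidden (parity, ΔL, ΔJ).
(c)–(e): forbidden (ΔS, ΔL, ΔJ).
(d)–(e): forbidden (ΔS, ΔL, ΔJ).
Allowed pairs: 1 of 10.

1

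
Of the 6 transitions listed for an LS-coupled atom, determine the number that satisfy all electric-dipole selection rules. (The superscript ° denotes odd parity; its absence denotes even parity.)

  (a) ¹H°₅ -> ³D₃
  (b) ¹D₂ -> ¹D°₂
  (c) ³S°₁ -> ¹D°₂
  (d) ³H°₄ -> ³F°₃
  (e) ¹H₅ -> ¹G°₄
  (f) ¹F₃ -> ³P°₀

(a) forbidden (ΔS, ΔL, ΔJ fail)
(b) allowed
(c) forbidden (parity, ΔS, ΔL fail)
(d) forbidden (parity, ΔL fail)
(e) allowed
(f) forbidden (ΔS, ΔL, ΔJ fail)
Total allowed: 2 of 6.

2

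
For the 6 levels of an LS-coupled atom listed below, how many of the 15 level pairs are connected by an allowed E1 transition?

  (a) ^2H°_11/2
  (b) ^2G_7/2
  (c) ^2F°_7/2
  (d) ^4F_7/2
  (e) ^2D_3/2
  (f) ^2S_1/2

1

(a)–(b): forbidden (ΔJ).
(a)–(c): forbidden (parity, ΔL, ΔJ).
(a)–(d): forbidden (ΔS, ΔL, ΔJ).
(a)–(e): forbidden (ΔL, ΔJ).
(a)–(f): forbidden (ΔL, ΔJ).
(b)–(c): allowed.
(b)–(d): forbidden (parity, ΔS).
(b)–(e): forbidden (parity, ΔL, ΔJ).
(b)–(f): forbidden (parity, ΔL, ΔJ).
(c)–(d): forbidden (ΔS).
(c)–(e): forbidden (ΔJ).
(c)–(f): forbidden (ΔL, ΔJ).
(d)–(e): forbidden (parity, ΔS, ΔJ).
(d)–(f): forbidden (parity, ΔS, ΔL, ΔJ).
(e)–(f): forbidden (parity, ΔL).
Allowed pairs: 1 of 15.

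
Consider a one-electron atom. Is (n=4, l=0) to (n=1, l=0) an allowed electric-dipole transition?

Initial l = 0, final l = 0, so Δl = +0. E1 requires Δl = ±1: violated.
The transition is electric-dipole forbidden.

forbidden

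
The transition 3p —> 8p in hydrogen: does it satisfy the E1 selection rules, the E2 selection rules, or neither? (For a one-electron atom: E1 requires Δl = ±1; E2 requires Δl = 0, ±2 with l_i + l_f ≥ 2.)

Δl = 1 − 1 = +0; l_i + l_f = 2.
E1 (Δl = ±1): not satisfied.
E2 (Δl = 0,±2, l_i+l_f ≥ 2): satisfied.

E2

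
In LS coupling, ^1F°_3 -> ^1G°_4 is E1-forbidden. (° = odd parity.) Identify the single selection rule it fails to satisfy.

parity

Reading off the term symbols: S 0→0, L 3→4, J 3→4, parity odd→odd.
Parity must change: odd → odd — fails.
ΔS = 0: S: 0 → 0 — passes.
ΔL = 0, ±1 (not L=0↔0): L: 3 → 4, ΔL = +1 — passes.
ΔJ = 0, ±1 (not J=0↔0): J: 3 → 4, ΔJ = +1 — passes.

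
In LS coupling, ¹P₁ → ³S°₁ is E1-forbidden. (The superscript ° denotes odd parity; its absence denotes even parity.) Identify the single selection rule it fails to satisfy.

ΔJ = 0, ±1 (not J=0↔0): J: 1 → 1, ΔJ = +0 — ✓.
ΔL = 0, ±1 (not L=0↔0): L: 1 → 0, ΔL = -1 — ✓.
ΔS = 0: S: 0 → 1 — ✗.
Parity must change: even → odd — ✓.

the ΔS = 0 rule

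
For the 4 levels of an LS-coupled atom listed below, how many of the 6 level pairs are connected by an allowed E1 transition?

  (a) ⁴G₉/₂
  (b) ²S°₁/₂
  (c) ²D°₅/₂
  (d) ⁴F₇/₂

0

(a)–(b): forbidden (ΔS, ΔL, ΔJ).
(a)–(c): forbidden (ΔS, ΔL, ΔJ).
(a)–(d): forbidden (parity).
(b)–(c): forbidden (parity, ΔL, ΔJ).
(b)–(d): forbidden (ΔS, ΔL, ΔJ).
(c)–(d): forbidden (ΔS).
Allowed pairs: 0 of 6.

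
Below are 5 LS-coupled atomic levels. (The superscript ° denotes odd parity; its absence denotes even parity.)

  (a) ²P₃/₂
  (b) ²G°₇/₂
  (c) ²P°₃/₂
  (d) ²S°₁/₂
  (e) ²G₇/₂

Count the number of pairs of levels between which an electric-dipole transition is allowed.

(a)–(b): forbidden (ΔL, ΔJ).
(a)–(c): allowed.
(a)–(d): allowed.
(a)–(e): forbidden (parity, ΔL, ΔJ).
(b)–(c): forbidden (parity, ΔL, ΔJ).
(b)–(d): forbidden (parity, ΔL, ΔJ).
(b)–(e): allowed.
(c)–(d): forbidden (parity).
(c)–(e): forbidden (ΔL, ΔJ).
(d)–(e): forbidden (ΔL, ΔJ).
Allowed pairs: 3 of 10.

3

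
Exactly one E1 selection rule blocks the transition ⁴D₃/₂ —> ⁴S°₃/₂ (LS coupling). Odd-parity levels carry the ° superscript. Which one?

the ΔL = 0, ±1 rule

Reading off the term symbols: S 3/2→3/2, L 2→0, J 3/2→3/2, parity even→odd.
Parity must change: even → odd — ok.
ΔS = 0: S: 3/2 → 3/2 — ok.
ΔL = 0, ±1 (not L=0↔0): L: 2 → 0, ΔL = -2 — fails.
ΔJ = 0, ±1 (not J=0↔0): J: 3/2 → 3/2, ΔJ = +0 — ok.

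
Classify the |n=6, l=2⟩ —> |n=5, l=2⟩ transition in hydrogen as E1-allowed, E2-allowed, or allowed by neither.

Δl = 2 − 2 = +0; l_i + l_f = 4.
E1 (Δl = ±1): not satisfied.
E2 (Δl = 0,±2, l_i+l_f ≥ 2): satisfied.

E2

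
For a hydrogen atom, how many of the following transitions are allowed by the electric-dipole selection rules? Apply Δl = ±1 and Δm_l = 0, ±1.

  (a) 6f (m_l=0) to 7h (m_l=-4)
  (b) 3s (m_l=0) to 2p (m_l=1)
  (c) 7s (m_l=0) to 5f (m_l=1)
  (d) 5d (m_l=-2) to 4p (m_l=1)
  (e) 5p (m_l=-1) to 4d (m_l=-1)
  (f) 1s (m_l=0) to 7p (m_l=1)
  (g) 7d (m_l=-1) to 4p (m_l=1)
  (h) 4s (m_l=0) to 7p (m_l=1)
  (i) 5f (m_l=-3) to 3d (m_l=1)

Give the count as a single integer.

(a) forbidden — Δl = +2 (E1 requires Δl = ±1); Δm_l = -4 (E1 requires Δm_l = 0, ±1)
(b) allowed
(c) forbidden — Δl = +3 (E1 requires Δl = ±1)
(d) forbidden — Δm_l = +3 (E1 requires Δm_l = 0, ±1)
(e) allowed
(f) allowed
(g) forbidden — Δm_l = +2 (E1 requires Δm_l = 0, ±1)
(h) allowed
(i) forbidden — Δm_l = +4 (E1 requires Δm_l = 0, ±1)
Total allowed: 4 of 9.

4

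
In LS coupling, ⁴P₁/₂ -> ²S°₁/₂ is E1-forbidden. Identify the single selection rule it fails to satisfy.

the ΔS = 0 rule

Initial level: S=3/2, L=1, J=1/2, parity even. Final level: S=1/2, L=0, J=1/2, parity odd.
Parity must change: even → odd — ok.
ΔS = 0: S: 3/2 → 1/2 — fails.
ΔL = 0, ±1 (not L=0↔0): L: 1 → 0, ΔL = -1 — ok.
ΔJ = 0, ±1 (not J=0↔0): J: 1/2 → 1/2, ΔJ = +0 — ok.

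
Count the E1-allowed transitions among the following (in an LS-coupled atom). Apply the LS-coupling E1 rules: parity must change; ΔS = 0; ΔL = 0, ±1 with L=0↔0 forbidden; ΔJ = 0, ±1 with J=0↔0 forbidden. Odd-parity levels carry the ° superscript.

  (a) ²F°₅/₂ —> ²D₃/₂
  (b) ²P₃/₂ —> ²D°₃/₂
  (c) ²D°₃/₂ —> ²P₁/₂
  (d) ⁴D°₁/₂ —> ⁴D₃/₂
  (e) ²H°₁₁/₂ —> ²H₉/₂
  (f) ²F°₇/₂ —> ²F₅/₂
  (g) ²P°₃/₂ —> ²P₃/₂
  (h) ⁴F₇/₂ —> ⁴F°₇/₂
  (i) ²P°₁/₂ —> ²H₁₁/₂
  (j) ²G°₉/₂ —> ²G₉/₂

9

(a) allowed
(b) allowed
(c) allowed
(d) allowed
(e) allowed
(f) allowed
(g) allowed
(h) allowed
(i) forbidden (ΔL, ΔJ fail)
(j) allowed
Total allowed: 9 of 10.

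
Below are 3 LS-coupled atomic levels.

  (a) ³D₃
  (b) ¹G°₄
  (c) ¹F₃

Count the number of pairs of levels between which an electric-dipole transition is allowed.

(a)–(b): forbidden (ΔS, ΔL).
(a)–(c): forbidden (parity, ΔS).
(b)–(c): allowed.
Allowed pairs: 1 of 3.

1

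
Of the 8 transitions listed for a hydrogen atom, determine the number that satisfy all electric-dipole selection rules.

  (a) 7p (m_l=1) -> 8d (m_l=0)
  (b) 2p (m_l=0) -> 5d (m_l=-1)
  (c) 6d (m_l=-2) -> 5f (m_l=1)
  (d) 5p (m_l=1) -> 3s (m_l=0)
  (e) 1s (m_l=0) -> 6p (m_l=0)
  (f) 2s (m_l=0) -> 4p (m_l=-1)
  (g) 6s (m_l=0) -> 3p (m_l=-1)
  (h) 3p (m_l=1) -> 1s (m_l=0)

7

(a) allowed
(b) allowed
(c) forbidden — Δm_l = +3 (E1 requires Δm_l = 0, ±1)
(d) allowed
(e) allowed
(f) allowed
(g) allowed
(h) allowed
Total allowed: 7 of 8.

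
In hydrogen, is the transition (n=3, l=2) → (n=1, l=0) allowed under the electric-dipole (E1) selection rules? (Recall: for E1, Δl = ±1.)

forbidden

l: 2 → 0 (Δl = -2). Δl = ±1 violated.
The transition is electric-dipole forbidden.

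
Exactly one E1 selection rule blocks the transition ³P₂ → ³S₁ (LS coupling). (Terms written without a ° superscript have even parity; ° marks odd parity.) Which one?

parity

Parity must change: even → even — ✗.
ΔS = 0: S: 1 → 1 — ✓.
ΔL = 0, ±1 (not L=0↔0): L: 1 → 0, ΔL = -1 — ✓.
ΔJ = 0, ±1 (not J=0↔0): J: 2 → 1, ΔJ = -1 — ✓.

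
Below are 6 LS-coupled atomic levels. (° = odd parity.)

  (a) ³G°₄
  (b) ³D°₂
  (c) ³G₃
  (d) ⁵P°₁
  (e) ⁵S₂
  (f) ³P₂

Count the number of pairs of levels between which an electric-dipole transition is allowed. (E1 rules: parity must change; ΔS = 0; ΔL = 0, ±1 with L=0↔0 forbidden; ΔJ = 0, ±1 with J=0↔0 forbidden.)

(a)–(b): forbidden (parity, ΔL, ΔJ).
(a)–(c): allowed.
(a)–(d): forbidden (parity, ΔS, ΔL, ΔJ).
(a)–(e): forbidden (ΔS, ΔL, ΔJ).
(a)–(f): forbidden (ΔL, ΔJ).
(b)–(c): forbidden (ΔL).
(b)–(d): forbidden (parity, ΔS).
(b)–(e): forbidden (ΔS, ΔL).
(b)–(f): allowed.
(c)–(d): forbidden (ΔS, ΔL, ΔJ).
(c)–(e): forbidden (parity, ΔS, ΔL).
(c)–(f): forbidden (parity, ΔL).
(d)–(e): allowed.
(d)–(f): forbidden (ΔS).
(e)–(f): forbidden (parity, ΔS).
Allowed pairs: 3 of 15.

3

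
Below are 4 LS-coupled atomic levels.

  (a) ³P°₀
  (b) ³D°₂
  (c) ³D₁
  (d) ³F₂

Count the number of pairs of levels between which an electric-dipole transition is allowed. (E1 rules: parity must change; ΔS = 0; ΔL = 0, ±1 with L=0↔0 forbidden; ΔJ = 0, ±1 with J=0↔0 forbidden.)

(a)–(b): forbidden (parity, ΔJ).
(a)–(c): allowed.
(a)–(d): forbidden (ΔL, ΔJ).
(b)–(c): allowed.
(b)–(d): allowed.
(c)–(d): forbidden (parity).
Allowed pairs: 3 of 6.

3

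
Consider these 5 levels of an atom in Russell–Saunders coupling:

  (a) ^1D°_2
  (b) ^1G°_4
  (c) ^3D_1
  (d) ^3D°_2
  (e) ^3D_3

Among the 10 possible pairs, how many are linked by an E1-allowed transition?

(a)–(b): forbidden (parity, ΔL, ΔJ).
(a)–(c): forbidden (ΔS).
(a)–(d): forbidden (parity, ΔS).
(a)–(e): forbidden (ΔS).
(b)–(c): forbidden (ΔS, ΔL, ΔJ).
(b)–(d): forbidden (parity, ΔS, ΔL, ΔJ).
(b)–(e): forbidden (ΔS, ΔL).
(c)–(d): allowed.
(c)–(e): forbidden (parity, ΔJ).
(d)–(e): allowed.
Allowed pairs: 2 of 10.

2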